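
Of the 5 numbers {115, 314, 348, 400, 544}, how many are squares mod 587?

(115/587) = +1 → QR.
(314/587) = +1 → QR.
(348/587) = +1 → QR.
(400/587) = +1 → QR.
(544/587) = -1 → non-residue.
Total quadratic residues among the 5: 4.

4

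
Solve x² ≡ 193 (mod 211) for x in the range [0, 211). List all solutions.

68, 143

Since 211 ≡ 3 (mod 4), a square root of 193 is 193^((211+1)/4) = 193^53 mod 211.
Repeated squaring: 193^2≡113, 193^4≡109, 193^8≡65, 193^16≡5, 193^32≡25 (mod 211).
193^53 = 193^(32+16+4+1) ≡ 143 (mod 211).
Check: 143² = 20449 ≡ 193 (mod 211). The two roots are 68 and 143.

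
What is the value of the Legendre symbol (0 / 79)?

0

Top reduces to 0: gcd > 1, so the symbol is 0.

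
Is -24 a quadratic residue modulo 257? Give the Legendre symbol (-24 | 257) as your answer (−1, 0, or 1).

-1

First reduce: -24 ≡ 233 (mod 257).
Reciprocity: 233 ≡ 1 and 257 ≡ 1 (mod 4), so (233/257) = +(257/233).
Reduce top mod 233: now compute (24/233).
Pull out 2^3: since 233 ≡ 1 (mod 8), (2/233) = +1, so (2/233)^3 = +1.
Reciprocity: 3 ≡ 3 and 233 ≡ 1 (mod 4), so (3/233) = +(233/3).
Reduce top mod 3: now compute (2/3).
Pull out 2: since 3 ≡ 3 (mod 8), (2/3) = -1.
Reached (1/3) = 1. Collecting the sign flips along the way, the symbol is -1.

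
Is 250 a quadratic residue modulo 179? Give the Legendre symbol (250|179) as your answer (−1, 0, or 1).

First reduce: 250 ≡ 71 (mod 179).
Reciprocity: 71 ≡ 3 and 179 ≡ 3 (mod 4), so (71/179) = −(179/71).
Reduce top mod 71: now compute (37/71).
Reciprocity: 37 ≡ 1 and 71 ≡ 3 (mod 4), so (37/71) = +(71/37).
Reduce top mod 37: now compute (34/37).
Pull out 2: since 37 ≡ 5 (mod 8), (2/37) = -1.
Reciprocity: 17 ≡ 1 and 37 ≡ 1 (mod 4), so (17/37) = +(37/17).
Reduce top mod 17: now compute (3/17).
Reciprocity: 3 ≡ 3 and 17 ≡ 1 (mod 4), so (3/17) = +(17/3).
Reduce top mod 3: now compute (2/3).
Pull out 2: since 3 ≡ 3 (mod 8), (2/3) = -1.
Reached (1/3) = 1. Collecting the sign flips along the way, the symbol is -1.

-1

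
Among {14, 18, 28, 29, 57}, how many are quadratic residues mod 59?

(14/59) = -1 → non-residue.
(18/59) = -1 → non-residue.
(28/59) = +1 → QR.
(29/59) = +1 → QR.
(57/59) = +1 → QR.
Total quadratic residues among the 5: 3.

3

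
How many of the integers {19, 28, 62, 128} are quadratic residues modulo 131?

(19/131) = -1 → non-residue.
(28/131) = +1 → QR.
(62/131) = +1 → QR.
(128/131) = -1 → non-residue.
Total quadratic residues among the 4: 2.

2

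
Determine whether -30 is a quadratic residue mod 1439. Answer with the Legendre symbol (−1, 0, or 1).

-1

First reduce: -30 ≡ 1409 (mod 1439).
Reciprocity: 1409 ≡ 1 and 1439 ≡ 3 (mod 4), so (1409/1439) = +(1439/1409).
Reduce top mod 1409: now compute (30/1409).
Pull out 2: since 1409 ≡ 1 (mod 8), (2/1409) = +1.
Reciprocity: 15 ≡ 3 and 1409 ≡ 1 (mod 4), so (15/1409) = +(1409/15).
Reduce top mod 15: now compute (14/15).
Pull out 2: since 15 ≡ 7 (mod 8), (2/15) = +1.
Reciprocity: 7 ≡ 3 and 15 ≡ 3 (mod 4), so (7/15) = −(15/7).
Reduce top mod 7: now compute (1/7).
Reached (1/7) = 1. Collecting the sign flips along the way, the symbol is -1.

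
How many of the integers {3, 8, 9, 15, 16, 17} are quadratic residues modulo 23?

4

(3/23) = +1 → QR.
(8/23) = +1 → QR.
(9/23) = +1 → QR.
(15/23) = -1 → non-residue.
(16/23) = +1 → QR.
(17/23) = -1 → non-residue.
Total quadratic residues among the 6: 4.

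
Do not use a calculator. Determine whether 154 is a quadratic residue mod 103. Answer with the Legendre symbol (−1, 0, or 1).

-1

Euler's criterion: (154/103) ≡ 51^51 (mod 103).
51^2 ≡ 26 (mod 103)
51^4 ≡ 58 (mod 103)
51^8 ≡ 68 (mod 103)
51^16 ≡ 92 (mod 103)
51^32 ≡ 18 (mod 103)
51^51 = 51^(32+16+2+1) ≡ 102 (mod 103).
Result is 102 ≡ −1, so (154/103) = −1.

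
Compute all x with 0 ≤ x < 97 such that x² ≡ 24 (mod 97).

11, 86

97 ≡ 1 (mod 4), so we find a root by search.
Trying successive values, 11² = 121 ≡ 24 (mod 97). The other root is 97 − 11 = 86.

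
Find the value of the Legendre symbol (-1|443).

-1

Euler's criterion: (-1/443) ≡ 442^221 (mod 443).
442^2 ≡ 1 (mod 443)
442^4 ≡ 1 (mod 443)
442^8 ≡ 1 (mod 443)
442^16 ≡ 1 (mod 443)
442^32 ≡ 1 (mod 443)
442^64 ≡ 1 (mod 443)
442^128 ≡ 1 (mod 443)
442^221 = 442^(128+64+16+8+4+1) ≡ 442 (mod 443).
Result is 442 ≡ −1, so (-1/443) = −1.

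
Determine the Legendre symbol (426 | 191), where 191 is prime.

-1

Euler's criterion: (426/191) ≡ 44^95 (mod 191).
44^2 ≡ 26 (mod 191)
44^4 ≡ 103 (mod 191)
44^8 ≡ 104 (mod 191)
44^16 ≡ 120 (mod 191)
44^32 ≡ 75 (mod 191)
44^64 ≡ 86 (mod 191)
44^95 = 44^(64+16+8+4+2+1) ≡ 190 (mod 191).
Result is 190 ≡ −1, so (426/191) = −1.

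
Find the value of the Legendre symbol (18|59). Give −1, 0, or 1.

Pull out 2: since 59 ≡ 3 (mod 8), (2/59) = -1.
Reciprocity: 9 ≡ 1 and 59 ≡ 3 (mod 4), so (9/59) = +(59/9).
Reduce top mod 9: now compute (5/9).
Reciprocity: 5 ≡ 1 and 9 ≡ 1 (mod 4), so (5/9) = +(9/5).
Reduce top mod 5: now compute (4/5).
Pull out 2^2: since 5 ≡ 5 (mod 8), (2/5) = -1, so (2/5)^2 = +1.
Reached (1/5) = 1. Collecting the sign flips along the way, the symbol is -1.

-1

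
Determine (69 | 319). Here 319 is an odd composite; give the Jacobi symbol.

-1

Reciprocity: 69 ≡ 1 and 319 ≡ 3 (mod 4), so (69/319) = +(319/69).
Reduce top mod 69: now compute (43/69).
Reciprocity: 43 ≡ 3 and 69 ≡ 1 (mod 4), so (43/69) = +(69/43).
Reduce top mod 43: now compute (26/43).
Pull out 2: since 43 ≡ 3 (mod 8), (2/43) = -1.
Reciprocity: 13 ≡ 1 and 43 ≡ 3 (mod 4), so (13/43) = +(43/13).
Reduce top mod 13: now compute (4/13).
Pull out 2^2: since 13 ≡ 5 (mod 8), (2/13) = -1, so (2/13)^2 = +1.
Reached (1/13) = 1. Collecting the sign flips along the way, the symbol is -1.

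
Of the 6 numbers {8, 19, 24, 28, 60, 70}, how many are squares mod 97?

3

(8/97) = +1 → QR.
(19/97) = -1 → non-residue.
(24/97) = +1 → QR.
(28/97) = -1 → non-residue.
(60/97) = -1 → non-residue.
(70/97) = +1 → QR.
Total quadratic residues among the 6: 3.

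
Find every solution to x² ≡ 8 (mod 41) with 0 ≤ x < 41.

7, 34

41 ≡ 1 (mod 4), so we find a root by search.
Trying successive values, 7² = 49 ≡ 8 (mod 41). The other root is 41 − 7 = 34.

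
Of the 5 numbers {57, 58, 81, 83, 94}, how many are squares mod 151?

(57/151) = -1 → non-residue.
(58/151) = +1 → QR.
(81/151) = +1 → QR.
(83/151) = -1 → non-residue.
(94/151) = +1 → QR.
Total quadratic residues among the 5: 3.

3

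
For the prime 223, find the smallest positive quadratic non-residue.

3

(2/223) = +1, so 2 is a residue.
(3/223) = −1, so 3 is the smallest positive non-residue mod 223.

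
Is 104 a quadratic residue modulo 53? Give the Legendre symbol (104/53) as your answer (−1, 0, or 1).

-1

Euler's criterion: (104/53) ≡ 51^26 (mod 53).
51^2 ≡ 4 (mod 53)
51^4 ≡ 16 (mod 53)
51^8 ≡ 44 (mod 53)
51^16 ≡ 28 (mod 53)
51^26 = 51^(16+8+2) ≡ 52 (mod 53).
Result is 52 ≡ −1, so (104/53) = −1.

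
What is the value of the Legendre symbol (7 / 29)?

1

Reciprocity: 7 ≡ 3 and 29 ≡ 1 (mod 4), so (7/29) = +(29/7).
Reduce top mod 7: now compute (1/7).
Reached (1/7) = 1. Collecting the sign flips along the way, the symbol is +1.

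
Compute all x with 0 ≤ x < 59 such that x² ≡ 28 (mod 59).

Since 59 ≡ 3 (mod 4), a square root of 28 is 28^((59+1)/4) = 28^15 mod 59.
Repeated squaring: 28^2≡17, 28^4≡53, 28^8≡36 (mod 59).
28^15 = 28^(8+4+2+1) ≡ 21 (mod 59).
Check: 21² = 441 ≡ 28 (mod 59). The two roots are 21 and 38.

21, 38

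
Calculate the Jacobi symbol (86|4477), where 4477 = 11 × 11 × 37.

1

Pull out 2: since 4477 ≡ 5 (mod 8), (2/4477) = -1.
Reciprocity: 43 ≡ 3 and 4477 ≡ 1 (mod 4), so (43/4477) = +(4477/43).
Reduce top mod 43: now compute (5/43).
Reciprocity: 5 ≡ 1 and 43 ≡ 3 (mod 4), so (5/43) = +(43/5).
Reduce top mod 5: now compute (3/5).
Reciprocity: 3 ≡ 3 and 5 ≡ 1 (mod 4), so (3/5) = +(5/3).
Reduce top mod 3: now compute (2/3).
Pull out 2: since 3 ≡ 3 (mod 8), (2/3) = -1.
Reached (1/3) = 1. Collecting the sign flips along the way, the symbol is +1.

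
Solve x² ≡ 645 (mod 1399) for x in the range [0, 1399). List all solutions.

Since 1399 ≡ 3 (mod 4), a square root of 645 is 645^((1399+1)/4) = 645^350 mod 1399.
Repeated squaring: 645^2≡522, 645^4≡1078, 645^8≡914, 645^16≡193, 645^32≡875, 645^64≡372, 645^128≡1282, 645^256≡1098 (mod 1399).
645^350 = 645^(256+64+16+8+4+2) ≡ 79 (mod 1399).
Check: 79² = 6241 ≡ 645 (mod 1399). The two roots are 79 and 1320.

79, 1320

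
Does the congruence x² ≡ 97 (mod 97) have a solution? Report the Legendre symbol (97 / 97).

First reduce: 97 ≡ 0 (mod 97).
Top reduces to 0: gcd > 1, so the symbol is 0.

0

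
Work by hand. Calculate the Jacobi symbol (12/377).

Pull out 2^2: since 377 ≡ 1 (mod 8), (2/377) = +1, so (2/377)^2 = +1.
Reciprocity: 3 ≡ 3 and 377 ≡ 1 (mod 4), so (3/377) = +(377/3).
Reduce top mod 3: now compute (2/3).
Pull out 2: since 3 ≡ 3 (mod 8), (2/3) = -1.
Reached (1/3) = 1. Collecting the sign flips along the way, the symbol is -1.

-1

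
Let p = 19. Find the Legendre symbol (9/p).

1

Reciprocity: 9 ≡ 1 and 19 ≡ 3 (mod 4), so (9/19) = +(19/9).
Reduce top mod 9: now compute (1/9).
Reached (1/9) = 1. Collecting the sign flips along the way, the symbol is +1.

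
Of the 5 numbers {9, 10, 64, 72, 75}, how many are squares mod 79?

4

(9/79) = +1 → QR.
(10/79) = +1 → QR.
(64/79) = +1 → QR.
(72/79) = +1 → QR.
(75/79) = -1 → non-residue.
Total quadratic residues among the 5: 4.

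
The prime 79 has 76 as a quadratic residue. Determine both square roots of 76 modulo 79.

32, 47

Since 79 ≡ 3 (mod 4), a square root of 76 is 76^((79+1)/4) = 76^20 mod 79.
Repeated squaring: 76^2≡9, 76^4≡2, 76^8≡4, 76^16≡16 (mod 79).
76^20 = 76^(16+4) ≡ 32 (mod 79).
Check: 32² = 1024 ≡ 76 (mod 79). The two roots are 32 and 47.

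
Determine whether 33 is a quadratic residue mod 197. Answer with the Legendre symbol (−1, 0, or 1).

1

Reciprocity: 33 ≡ 1 and 197 ≡ 1 (mod 4), so (33/197) = +(197/33).
Reduce top mod 33: now compute (32/33).
Pull out 2^5: since 33 ≡ 1 (mod 8), (2/33) = +1, so (2/33)^5 = +1.
Reached (1/33) = 1. Collecting the sign flips along the way, the symbol is +1.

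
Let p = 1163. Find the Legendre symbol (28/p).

Pull out 2^2: since 1163 ≡ 3 (mod 8), (2/1163) = -1, so (2/1163)^2 = +1.
Reciprocity: 7 ≡ 3 and 1163 ≡ 3 (mod 4), so (7/1163) = −(1163/7).
Reduce top mod 7: now compute (1/7).
Reached (1/7) = 1. Collecting the sign flips along the way, the symbol is -1.

-1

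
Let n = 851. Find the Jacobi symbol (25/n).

1

Reciprocity: 25 ≡ 1 and 851 ≡ 3 (mod 4), so (25/851) = +(851/25).
Reduce top mod 25: now compute (1/25).
Reached (1/25) = 1. Collecting the sign flips along the way, the symbol is +1.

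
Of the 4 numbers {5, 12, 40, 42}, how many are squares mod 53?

(5/53) = -1 → non-residue.
(12/53) = -1 → non-residue.
(40/53) = +1 → QR.
(42/53) = +1 → QR.
Total quadratic residues among the 4: 2.

2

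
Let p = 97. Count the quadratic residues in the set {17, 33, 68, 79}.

(17/97) = -1 → non-residue.
(33/97) = +1 → QR.
(68/97) = -1 → non-residue.
(79/97) = +1 → QR.
Total quadratic residues among the 4: 2.

2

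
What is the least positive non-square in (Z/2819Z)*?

(2/2819) = −1, so 2 is the smallest positive non-residue mod 2819.

2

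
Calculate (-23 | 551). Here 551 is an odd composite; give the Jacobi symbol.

-1

First reduce: -23 ≡ 528 (mod 551).
Pull out 2^4: since 551 ≡ 7 (mod 8), (2/551) = +1, so (2/551)^4 = +1.
Reciprocity: 33 ≡ 1 and 551 ≡ 3 (mod 4), so (33/551) = +(551/33).
Reduce top mod 33: now compute (23/33).
Reciprocity: 23 ≡ 3 and 33 ≡ 1 (mod 4), so (23/33) = +(33/23).
Reduce top mod 23: now compute (10/23).
Pull out 2: since 23 ≡ 7 (mod 8), (2/23) = +1.
Reciprocity: 5 ≡ 1 and 23 ≡ 3 (mod 4), so (5/23) = +(23/5).
Reduce top mod 5: now compute (3/5).
Reciprocity: 3 ≡ 3 and 5 ≡ 1 (mod 4), so (3/5) = +(5/3).
Reduce top mod 3: now compute (2/3).
Pull out 2: since 3 ≡ 3 (mod 8), (2/3) = -1.
Reached (1/3) = 1. Collecting the sign flips along the way, the symbol is -1.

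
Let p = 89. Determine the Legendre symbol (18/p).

Euler's criterion: (18/89) ≡ 18^44 (mod 89).
18^2 ≡ 57 (mod 89)
18^4 ≡ 45 (mod 89)
18^8 ≡ 67 (mod 89)
18^16 ≡ 39 (mod 89)
18^32 ≡ 8 (mod 89)
18^44 = 18^(32+8+4) ≡ 1 (mod 89).
Result is 1, so (18/89) = 1.

1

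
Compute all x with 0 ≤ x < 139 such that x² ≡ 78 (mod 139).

Since 139 ≡ 3 (mod 4), a square root of 78 is 78^((139+1)/4) = 78^35 mod 139.
Repeated squaring: 78^2≡107, 78^4≡51, 78^8≡99, 78^16≡71, 78^32≡37 (mod 139).
78^35 = 78^(32+2+1) ≡ 83 (mod 139).
Check: 83² = 6889 ≡ 78 (mod 139). The two roots are 56 and 83.

56, 83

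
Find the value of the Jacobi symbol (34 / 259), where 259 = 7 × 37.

-1

Pull out 2: since 259 ≡ 3 (mod 8), (2/259) = -1.
Reciprocity: 17 ≡ 1 and 259 ≡ 3 (mod 4), so (17/259) = +(259/17).
Reduce top mod 17: now compute (4/17).
Pull out 2^2: since 17 ≡ 1 (mod 8), (2/17) = +1, so (2/17)^2 = +1.
Reached (1/17) = 1. Collecting the sign flips along the way, the symbol is -1.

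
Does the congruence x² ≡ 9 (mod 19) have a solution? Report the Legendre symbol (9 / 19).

1

Euler's criterion: (9/19) ≡ 9^9 (mod 19).
9^2 ≡ 5 (mod 19)
9^4 ≡ 6 (mod 19)
9^8 ≡ 17 (mod 19)
9^9 = 9^(8+1) ≡ 1 (mod 19).
Result is 1, so (9/19) = 1.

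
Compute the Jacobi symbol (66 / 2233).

0

Pull out 2: since 2233 ≡ 1 (mod 8), (2/2233) = +1.
Reciprocity: 33 ≡ 1 and 2233 ≡ 1 (mod 4), so (33/2233) = +(2233/33).
Reduce top mod 33: now compute (22/33).
Pull out 2: since 33 ≡ 1 (mod 8), (2/33) = +1.
Reciprocity: 11 ≡ 3 and 33 ≡ 1 (mod 4), so (11/33) = +(33/11).
Reduce top mod 11: now compute (0/11).
Top reduces to 0: gcd > 1, so the symbol is 0.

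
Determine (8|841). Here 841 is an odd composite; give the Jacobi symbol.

Pull out 2^3: since 841 ≡ 1 (mod 8), (2/841) = +1, so (2/841)^3 = +1.
Reached (1/841) = 1. Collecting the sign flips along the way, the symbol is +1.

1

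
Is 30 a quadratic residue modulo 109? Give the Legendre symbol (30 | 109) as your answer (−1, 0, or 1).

Pull out 2: since 109 ≡ 5 (mod 8), (2/109) = -1.
Reciprocity: 15 ≡ 3 and 109 ≡ 1 (mod 4), so (15/109) = +(109/15).
Reduce top mod 15: now compute (4/15).
Pull out 2^2: since 15 ≡ 7 (mod 8), (2/15) = +1, so (2/15)^2 = +1.
Reached (1/15) = 1. Collecting the sign flips along the way, the symbol is -1.

-1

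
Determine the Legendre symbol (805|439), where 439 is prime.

-1

First reduce: 805 ≡ 366 (mod 439).
Pull out 2: since 439 ≡ 7 (mod 8), (2/439) = +1.
Reciprocity: 183 ≡ 3 and 439 ≡ 3 (mod 4), so (183/439) = −(439/183).
Reduce top mod 183: now compute (73/183).
Reciprocity: 73 ≡ 1 and 183 ≡ 3 (mod 4), so (73/183) = +(183/73).
Reduce top mod 73: now compute (37/73).
Reciprocity: 37 ≡ 1 and 73 ≡ 1 (mod 4), so (37/73) = +(73/37).
Reduce top mod 37: now compute (36/37).
Pull out 2^2: since 37 ≡ 5 (mod 8), (2/37) = -1, so (2/37)^2 = +1.
Reciprocity: 9 ≡ 1 and 37 ≡ 1 (mod 4), so (9/37) = +(37/9).
Reduce top mod 9: now compute (1/9).
Reached (1/9) = 1. Collecting the sign flips along the way, the symbol is -1.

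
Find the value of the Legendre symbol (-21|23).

1

First reduce: -21 ≡ 2 (mod 23).
Pull out 2: since 23 ≡ 7 (mod 8), (2/23) = +1.
Reached (1/23) = 1. Collecting the sign flips along the way, the symbol is +1.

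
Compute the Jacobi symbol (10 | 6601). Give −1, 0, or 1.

Pull out 2: since 6601 ≡ 1 (mod 8), (2/6601) = +1.
Reciprocity: 5 ≡ 1 and 6601 ≡ 1 (mod 4), so (5/6601) = +(6601/5).
Reduce top mod 5: now compute (1/5).
Reached (1/5) = 1. Collecting the sign flips along the way, the symbol is +1.

1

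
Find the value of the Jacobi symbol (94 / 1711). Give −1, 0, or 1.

Pull out 2: since 1711 ≡ 7 (mod 8), (2/1711) = +1.
Reciprocity: 47 ≡ 3 and 1711 ≡ 3 (mod 4), so (47/1711) = −(1711/47).
Reduce top mod 47: now compute (19/47).
Reciprocity: 19 ≡ 3 and 47 ≡ 3 (mod 4), so (19/47) = −(47/19).
Reduce top mod 19: now compute (9/19).
Reciprocity: 9 ≡ 1 and 19 ≡ 3 (mod 4), so (9/19) = +(19/9).
Reduce top mod 9: now compute (1/9).
Reached (1/9) = 1. Collecting the sign flips along the way, the symbol is +1.

1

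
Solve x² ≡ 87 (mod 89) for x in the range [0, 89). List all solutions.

40, 49

89 ≡ 1 (mod 4), so we find a root by search.
Trying successive values, 40² = 1600 ≡ 87 (mod 89). The other root is 89 − 40 = 49.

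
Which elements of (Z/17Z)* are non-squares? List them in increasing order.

Square k = 1,…,8 (k and 17−k give the same square):
1²=1, 2²=4, 3²=9, 4²=16, 5²≡8, 6²≡2, 7²≡15, 8²≡13 (mod 17).
The residues are {1, 2, 4, 8, 9, 13, 15, 16}; the non-residues are the remaining 8 nonzero classes.

3,5,6,7,10,11,12,14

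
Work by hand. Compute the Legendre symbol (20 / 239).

Pull out 2^2: since 239 ≡ 7 (mod 8), (2/239) = +1, so (2/239)^2 = +1.
Reciprocity: 5 ≡ 1 and 239 ≡ 3 (mod 4), so (5/239) = +(239/5).
Reduce top mod 5: now compute (4/5).
Pull out 2^2: since 5 ≡ 5 (mod 8), (2/5) = -1, so (2/5)^2 = +1.
Reached (1/5) = 1. Collecting the sign flips along the way, the symbol is +1.

1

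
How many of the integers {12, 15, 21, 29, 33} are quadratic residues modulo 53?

2

(12/53) = -1 → non-residue.
(15/53) = +1 → QR.
(21/53) = -1 → non-residue.
(29/53) = +1 → QR.
(33/53) = -1 → non-residue.
Total quadratic residues among the 5: 2.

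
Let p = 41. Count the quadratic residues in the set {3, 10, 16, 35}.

(3/41) = -1 → non-residue.
(10/41) = +1 → QR.
(16/41) = +1 → QR.
(35/41) = -1 → non-residue.
Total quadratic residues among the 4: 2.

2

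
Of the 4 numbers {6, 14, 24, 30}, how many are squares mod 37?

(6/37) = -1 → non-residue.
(14/37) = -1 → non-residue.
(24/37) = -1 → non-residue.
(30/37) = +1 → QR.
Total quadratic residues among the 4: 1.

1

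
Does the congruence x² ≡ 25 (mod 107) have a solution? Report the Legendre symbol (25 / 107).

Reciprocity: 25 ≡ 1 and 107 ≡ 3 (mod 4), so (25/107) = +(107/25).
Reduce top mod 25: now compute (7/25).
Reciprocity: 7 ≡ 3 and 25 ≡ 1 (mod 4), so (7/25) = +(25/7).
Reduce top mod 7: now compute (4/7).
Pull out 2^2: since 7 ≡ 7 (mod 8), (2/7) = +1, so (2/7)^2 = +1.
Reached (1/7) = 1. Collecting the sign flips along the way, the symbol is +1.

1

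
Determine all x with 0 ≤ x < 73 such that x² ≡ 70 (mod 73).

17, 56

73 ≡ 1 (mod 4), so we find a root by search.
Trying successive values, 17² = 289 ≡ 70 (mod 73). The other root is 73 − 17 = 56.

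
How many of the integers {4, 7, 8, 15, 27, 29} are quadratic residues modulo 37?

3

(4/37) = +1 → QR.
(7/37) = +1 → QR.
(8/37) = -1 → non-residue.
(15/37) = -1 → non-residue.
(27/37) = +1 → QR.
(29/37) = -1 → non-residue.
Total quadratic residues among the 6: 3.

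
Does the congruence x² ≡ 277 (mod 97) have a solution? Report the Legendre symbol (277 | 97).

-1

Euler's criterion: (277/97) ≡ 83^48 (mod 97).
83^2 ≡ 2 (mod 97)
83^4 ≡ 4 (mod 97)
83^8 ≡ 16 (mod 97)
83^16 ≡ 62 (mod 97)
83^32 ≡ 61 (mod 97)
83^48 = 83^(32+16) ≡ 96 (mod 97).
Result is 96 ≡ −1, so (277/97) = −1.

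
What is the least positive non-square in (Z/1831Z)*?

(2/1831) = +1, so 2 is a residue.
(3/1831) = −1, so 3 is the smallest positive non-residue mod 1831.

3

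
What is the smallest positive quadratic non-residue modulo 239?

(2/239) = +1, so 2 is a residue.
(3/239) = +1, so 3 is a residue.
(4/239) = +1, so 4 is a residue.
(5/239) = +1, so 5 is a residue.
(6/239) = +1, so 6 is a residue.
(7/239) = −1, so 7 is the smallest positive non-residue mod 239.

7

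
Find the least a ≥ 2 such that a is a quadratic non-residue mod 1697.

3

(2/1697) = +1, so 2 is a residue.
(3/1697) = −1, so 3 is the smallest positive non-residue mod 1697.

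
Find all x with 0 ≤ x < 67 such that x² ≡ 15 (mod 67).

22, 45

Since 67 ≡ 3 (mod 4), a square root of 15 is 15^((67+1)/4) = 15^17 mod 67.
Repeated squaring: 15^2≡24, 15^4≡40, 15^8≡59, 15^16≡64 (mod 67).
15^17 = 15^(16+1) ≡ 22 (mod 67).
Check: 22² = 484 ≡ 15 (mod 67). The two roots are 22 and 45.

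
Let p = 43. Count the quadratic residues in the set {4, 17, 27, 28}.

2

(4/43) = +1 → QR.
(17/43) = +1 → QR.
(27/43) = -1 → non-residue.
(28/43) = -1 → non-residue.
Total quadratic residues among the 4: 2.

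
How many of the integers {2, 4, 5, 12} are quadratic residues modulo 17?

(2/17) = +1 → QR.
(4/17) = +1 → QR.
(5/17) = -1 → non-residue.
(12/17) = -1 → non-residue.
Total quadratic residues among the 4: 2.

2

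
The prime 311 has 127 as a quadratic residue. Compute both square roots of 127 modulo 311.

Since 311 ≡ 3 (mod 4), a square root of 127 is 127^((311+1)/4) = 127^78 mod 311.
Repeated squaring: 127^2≡268, 127^4≡294, 127^8≡289, 127^16≡173, 127^32≡73, 127^64≡42 (mod 311).
127^78 = 127^(64+8+4+2) ≡ 48 (mod 311).
Check: 48² = 2304 ≡ 127 (mod 311). The two roots are 48 and 263.

48, 263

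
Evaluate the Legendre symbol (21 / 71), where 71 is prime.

Euler's criterion: (21/71) ≡ 21^35 (mod 71).
21^2 ≡ 15 (mod 71)
21^4 ≡ 12 (mod 71)
21^8 ≡ 2 (mod 71)
21^16 ≡ 4 (mod 71)
21^32 ≡ 16 (mod 71)
21^35 = 21^(32+2+1) ≡ 70 (mod 71).
Result is 70 ≡ −1, so (21/71) = −1.

-1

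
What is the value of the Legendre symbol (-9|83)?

-1

Euler's criterion: (-9/83) ≡ 74^41 (mod 83).
74^2 ≡ 81 (mod 83)
74^4 ≡ 4 (mod 83)
74^8 ≡ 16 (mod 83)
74^16 ≡ 7 (mod 83)
74^32 ≡ 49 (mod 83)
74^41 = 74^(32+8+1) ≡ 82 (mod 83).
Result is 82 ≡ −1, so (-9/83) = −1.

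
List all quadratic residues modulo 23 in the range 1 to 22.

1,2,3,4,6,8,9,12,13,16,18

Square k = 1,…,11 (k and 23−k give the same square):
1²=1, 2²=4, 3²=9, 4²=16, 5²≡2, 6²≡13, 7²≡3, 8²≡18, 9²≡12, 10²≡8, 11²≡6 (mod 23).
So the quadratic residues mod 23 are {1, 2, 3, 4, 6, 8, 9, 12, 13, 16, 18}.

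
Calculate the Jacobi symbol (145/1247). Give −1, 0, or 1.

Reciprocity: 145 ≡ 1 and 1247 ≡ 3 (mod 4), so (145/1247) = +(1247/145).
Reduce top mod 145: now compute (87/145).
Reciprocity: 87 ≡ 3 and 145 ≡ 1 (mod 4), so (87/145) = +(145/87).
Reduce top mod 87: now compute (58/87).
Pull out 2: since 87 ≡ 7 (mod 8), (2/87) = +1.
Reciprocity: 29 ≡ 1 and 87 ≡ 3 (mod 4), so (29/87) = +(87/29).
Reduce top mod 29: now compute (0/29).
Top reduces to 0: gcd > 1, so the symbol is 0.

0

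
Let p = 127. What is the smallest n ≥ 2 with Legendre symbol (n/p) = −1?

3

(2/127) = +1, so 2 is a residue.
(3/127) = −1, so 3 is the smallest positive non-residue mod 127.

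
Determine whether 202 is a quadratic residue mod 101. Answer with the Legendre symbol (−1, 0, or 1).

0

First reduce: 202 ≡ 0 (mod 101).
Top reduces to 0: gcd > 1, so the symbol is 0.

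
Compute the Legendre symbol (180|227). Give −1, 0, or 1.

Euler's criterion: (180/227) ≡ 180^113 (mod 227).
180^2 ≡ 166 (mod 227)
180^4 ≡ 89 (mod 227)
180^8 ≡ 203 (mod 227)
180^16 ≡ 122 (mod 227)
180^32 ≡ 129 (mod 227)
180^64 ≡ 70 (mod 227)
180^113 = 180^(64+32+16+1) ≡ 226 (mod 227).
Result is 226 ≡ −1, so (180/227) = −1.

-1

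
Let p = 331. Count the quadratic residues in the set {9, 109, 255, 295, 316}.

3

(9/331) = +1 → QR.
(109/331) = +1 → QR.
(255/331) = -1 → non-residue.
(295/331) = -1 → non-residue.
(316/331) = +1 → QR.
Total quadratic residues among the 5: 3.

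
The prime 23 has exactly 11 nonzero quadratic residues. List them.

Square k = 1,…,11 (k and 23−k give the same square):
1²=1, 2²=4, 3²=9, 4²=16, 5²≡2, 6²≡13, 7²≡3, 8²≡18, 9²≡12, 10²≡8, 11²≡6 (mod 23).
So the quadratic residues mod 23 are {1, 2, 3, 4, 6, 8, 9, 12, 13, 16, 18}.

1, 2, 3, 4, 6, 8, 9, 12, 13, 16, 18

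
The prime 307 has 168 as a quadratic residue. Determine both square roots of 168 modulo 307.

33, 274

Since 307 ≡ 3 (mod 4), a square root of 168 is 168^((307+1)/4) = 168^77 mod 307.
Repeated squaring: 168^2≡287, 168^4≡93, 168^8≡53, 168^16≡46, 168^32≡274, 168^64≡168 (mod 307).
168^77 = 168^(64+8+4+1) ≡ 274 (mod 307).
Check: 274² = 75076 ≡ 168 (mod 307). The two roots are 33 and 274.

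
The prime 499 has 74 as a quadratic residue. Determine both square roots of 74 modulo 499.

Since 499 ≡ 3 (mod 4), a square root of 74 is 74^((499+1)/4) = 74^125 mod 499.
Repeated squaring: 74^2≡486, 74^4≡169, 74^8≡118, 74^16≡451, 74^32≡308, 74^64≡54 (mod 499).
74^125 = 74^(64+32+16+8+4+1) ≡ 81 (mod 499).
Check: 81² = 6561 ≡ 74 (mod 499). The two roots are 81 and 418.

81, 418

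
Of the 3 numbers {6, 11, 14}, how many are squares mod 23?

(6/23) = +1 → QR.
(11/23) = -1 → non-residue.
(14/23) = -1 → non-residue.
Total quadratic residues among the 3: 1.

1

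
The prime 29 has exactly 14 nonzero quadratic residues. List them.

Square k = 1,…,14 (k and 29−k give the same square):
1²=1, 2²=4, 3²=9, 4²=16, 5²=25, 6²≡7, 7²≡20, 8²≡6, 9²≡23, 10²≡13, 11²≡5, 12²≡28, 13²≡24, 14²≡22 (mod 29).
So the quadratic residues mod 29 are {1, 4, 5, 6, 7, 9, 13, 16, 20, 22, 23, 24, 25, 28}.

1 4 5 6 7 9 13 16 20 22 23 24 25 28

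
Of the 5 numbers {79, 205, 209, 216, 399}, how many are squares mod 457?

(79/457) = +1 → QR.
(205/457) = +1 → QR.
(209/457) = -1 → non-residue.
(216/457) = +1 → QR.
(399/457) = +1 → QR.
Total quadratic residues among the 5: 4.

4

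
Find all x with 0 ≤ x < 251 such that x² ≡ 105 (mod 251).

Since 251 ≡ 3 (mod 4), a square root of 105 is 105^((251+1)/4) = 105^63 mod 251.
Repeated squaring: 105^2≡232, 105^4≡110, 105^8≡52, 105^16≡194, 105^32≡237 (mod 251).
105^63 = 105^(32+16+8+4+2+1) ≡ 119 (mod 251).
Check: 119² = 14161 ≡ 105 (mod 251). The two roots are 119 and 132.

119, 132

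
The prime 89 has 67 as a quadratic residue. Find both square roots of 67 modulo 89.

89 ≡ 1 (mod 4), so we find a root by search.
Trying successive values, 44² = 1936 ≡ 67 (mod 89). The other root is 89 − 44 = 45.

44, 45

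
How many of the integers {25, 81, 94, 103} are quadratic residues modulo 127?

4

(25/127) = +1 → QR.
(81/127) = +1 → QR.
(94/127) = +1 → QR.
(103/127) = +1 → QR.
Total quadratic residues among the 4: 4.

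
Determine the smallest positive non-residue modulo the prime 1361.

(2/1361) = +1, so 2 is a residue.
(3/1361) = −1, so 3 is the smallest positive non-residue mod 1361.

3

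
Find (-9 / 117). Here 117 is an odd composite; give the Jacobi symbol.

First reduce: -9 ≡ 108 (mod 117).
Pull out 2^2: since 117 ≡ 5 (mod 8), (2/117) = -1, so (2/117)^2 = +1.
Reciprocity: 27 ≡ 3 and 117 ≡ 1 (mod 4), so (27/117) = +(117/27).
Reduce top mod 27: now compute (9/27).
Reciprocity: 9 ≡ 1 and 27 ≡ 3 (mod 4), so (9/27) = +(27/9).
Reduce top mod 9: now compute (0/9).
Top reduces to 0: gcd > 1, so the symbol is 0.

0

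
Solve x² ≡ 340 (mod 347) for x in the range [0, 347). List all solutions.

Since 347 ≡ 3 (mod 4), a square root of 340 is 340^((347+1)/4) = 340^87 mod 347.
Repeated squaring: 340^2≡49, 340^4≡319, 340^8≡90, 340^16≡119, 340^32≡281, 340^64≡192 (mod 347).
340^87 = 340^(64+16+4+2+1) ≡ 149 (mod 347).
Check: 149² = 22201 ≡ 340 (mod 347). The two roots are 149 and 198.

149, 198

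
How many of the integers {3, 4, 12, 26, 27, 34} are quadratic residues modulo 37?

6

(3/37) = +1 → QR.
(4/37) = +1 → QR.
(12/37) = +1 → QR.
(26/37) = +1 → QR.
(27/37) = +1 → QR.
(34/37) = +1 → QR.
Total quadratic residues among the 6: 6.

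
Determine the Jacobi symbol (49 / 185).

Reciprocity: 49 ≡ 1 and 185 ≡ 1 (mod 4), so (49/185) = +(185/49).
Reduce top mod 49: now compute (38/49).
Pull out 2: since 49 ≡ 1 (mod 8), (2/49) = +1.
Reciprocity: 19 ≡ 3 and 49 ≡ 1 (mod 4), so (19/49) = +(49/19).
Reduce top mod 19: now compute (11/19).
Reciprocity: 11 ≡ 3 and 19 ≡ 3 (mod 4), so (11/19) = −(19/11).
Reduce top mod 11: now compute (8/11).
Pull out 2^3: since 11 ≡ 3 (mod 8), (2/11) = -1, so (2/11)^3 = -1.
Reached (1/11) = 1. Collecting the sign flips along the way, the symbol is +1.

1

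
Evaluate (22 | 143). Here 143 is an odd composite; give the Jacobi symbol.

Pull out 2: since 143 ≡ 7 (mod 8), (2/143) = +1.
Reciprocity: 11 ≡ 3 and 143 ≡ 3 (mod 4), so (11/143) = −(143/11).
Reduce top mod 11: now compute (0/11).
Top reduces to 0: gcd > 1, so the symbol is 0.

0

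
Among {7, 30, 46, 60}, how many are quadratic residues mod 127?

(7/127) = -1 → non-residue.
(30/127) = +1 → QR.
(46/127) = -1 → non-residue.
(60/127) = +1 → QR.
Total quadratic residues among the 4: 2.

2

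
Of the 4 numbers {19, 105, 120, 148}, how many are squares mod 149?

(19/149) = +1 → QR.
(105/149) = -1 → non-residue.
(120/149) = +1 → QR.
(148/149) = +1 → QR.
Total quadratic residues among the 4: 3.

3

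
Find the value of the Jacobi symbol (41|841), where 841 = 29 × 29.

Reciprocity: 41 ≡ 1 and 841 ≡ 1 (mod 4), so (41/841) = +(841/41).
Reduce top mod 41: now compute (21/41).
Reciprocity: 21 ≡ 1 and 41 ≡ 1 (mod 4), so (21/41) = +(41/21).
Reduce top mod 21: now compute (20/21).
Pull out 2^2: since 21 ≡ 5 (mod 8), (2/21) = -1, so (2/21)^2 = +1.
Reciprocity: 5 ≡ 1 and 21 ≡ 1 (mod 4), so (5/21) = +(21/5).
Reduce top mod 5: now compute (1/5).
Reached (1/5) = 1. Collecting the sign flips along the way, the symbol is +1.

1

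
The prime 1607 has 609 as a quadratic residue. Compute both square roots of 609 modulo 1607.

301, 1306

Since 1607 ≡ 3 (mod 4), a square root of 609 is 609^((1607+1)/4) = 609^402 mod 1607.
Repeated squaring: 609^2≡1271, 609^4≡406, 609^8≡922, 609^16≡1588, 609^32≡361, 609^64≡154, 609^128≡1218, 609^256≡263 (mod 1607).
609^402 = 609^(256+128+16+2) ≡ 301 (mod 1607).
Check: 301² = 90601 ≡ 609 (mod 1607). The two roots are 301 and 1306.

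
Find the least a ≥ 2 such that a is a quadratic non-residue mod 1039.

(2/1039) = +1, so 2 is a residue.
(3/1039) = −1, so 3 is the smallest positive non-residue mod 1039.

3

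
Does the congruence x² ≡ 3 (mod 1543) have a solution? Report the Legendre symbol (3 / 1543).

-1

Reciprocity: 3 ≡ 3 and 1543 ≡ 3 (mod 4), so (3/1543) = −(1543/3).
Reduce top mod 3: now compute (1/3).
Reached (1/3) = 1. Collecting the sign flips along the way, the symbol is -1.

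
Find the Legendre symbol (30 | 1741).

-1

Pull out 2: since 1741 ≡ 5 (mod 8), (2/1741) = -1.
Reciprocity: 15 ≡ 3 and 1741 ≡ 1 (mod 4), so (15/1741) = +(1741/15).
Reduce top mod 15: now compute (1/15).
Reached (1/15) = 1. Collecting the sign flips along the way, the symbol is -1.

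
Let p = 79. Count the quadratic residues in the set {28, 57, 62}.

(28/79) = -1 → non-residue.
(57/79) = -1 → non-residue.
(62/79) = +1 → QR.
Total quadratic residues among the 3: 1.

1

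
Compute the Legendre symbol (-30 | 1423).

-1

First reduce: -30 ≡ 1393 (mod 1423).
Reciprocity: 1393 ≡ 1 and 1423 ≡ 3 (mod 4), so (1393/1423) = +(1423/1393).
Reduce top mod 1393: now compute (30/1393).
Pull out 2: since 1393 ≡ 1 (mod 8), (2/1393) = +1.
Reciprocity: 15 ≡ 3 and 1393 ≡ 1 (mod 4), so (15/1393) = +(1393/15).
Reduce top mod 15: now compute (13/15).
Reciprocity: 13 ≡ 1 and 15 ≡ 3 (mod 4), so (13/15) = +(15/13).
Reduce top mod 13: now compute (2/13).
Pull out 2: since 13 ≡ 5 (mod 8), (2/13) = -1.
Reached (1/13) = 1. Collecting the sign flips along the way, the symbol is -1.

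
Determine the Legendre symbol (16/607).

1

Euler's criterion: (16/607) ≡ 16^303 (mod 607).
16^2 ≡ 256 (mod 607)
16^4 ≡ 587 (mod 607)
16^8 ≡ 400 (mod 607)
16^16 ≡ 359 (mod 607)
16^32 ≡ 197 (mod 607)
16^64 ≡ 568 (mod 607)
16^128 ≡ 307 (mod 607)
16^256 ≡ 164 (mod 607)
16^303 = 16^(256+32+8+4+2+1) ≡ 1 (mod 607).
Result is 1, so (16/607) = 1.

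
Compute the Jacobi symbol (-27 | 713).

First reduce: -27 ≡ 686 (mod 713).
Pull out 2: since 713 ≡ 1 (mod 8), (2/713) = +1.
Reciprocity: 343 ≡ 3 and 713 ≡ 1 (mod 4), so (343/713) = +(713/343).
Reduce top mod 343: now compute (27/343).
Reciprocity: 27 ≡ 3 and 343 ≡ 3 (mod 4), so (27/343) = −(343/27).
Reduce top mod 27: now compute (19/27).
Reciprocity: 19 ≡ 3 and 27 ≡ 3 (mod 4), so (19/27) = −(27/19).
Reduce top mod 19: now compute (8/19).
Pull out 2^3: since 19 ≡ 3 (mod 8), (2/19) = -1, so (2/19)^3 = -1.
Reached (1/19) = 1. Collecting the sign flips along the way, the symbol is -1.

-1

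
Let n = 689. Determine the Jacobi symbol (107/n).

Reciprocity: 107 ≡ 3 and 689 ≡ 1 (mod 4), so (107/689) = +(689/107).
Reduce top mod 107: now compute (47/107).
Reciprocity: 47 ≡ 3 and 107 ≡ 3 (mod 4), so (47/107) = −(107/47).
Reduce top mod 47: now compute (13/47).
Reciprocity: 13 ≡ 1 and 47 ≡ 3 (mod 4), so (13/47) = +(47/13).
Reduce top mod 13: now compute (8/13).
Pull out 2^3: since 13 ≡ 5 (mod 8), (2/13) = -1, so (2/13)^3 = -1.
Reached (1/13) = 1. Collecting the sign flips along the way, the symbol is +1.

1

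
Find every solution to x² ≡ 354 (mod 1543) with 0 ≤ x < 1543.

Since 1543 ≡ 3 (mod 4), a square root of 354 is 354^((1543+1)/4) = 354^386 mod 1543.
Repeated squaring: 354^2≡333, 354^4≡1336, 354^8≡1188, 354^16≡1042, 354^32≡1035, 354^64≡383, 354^128≡104, 354^256≡15 (mod 1543).
354^386 = 354^(256+128+2) ≡ 1032 (mod 1543).
Check: 1032² = 1065024 ≡ 354 (mod 1543). The two roots are 511 and 1032.

511, 1032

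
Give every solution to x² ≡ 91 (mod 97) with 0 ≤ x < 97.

24, 73

97 ≡ 1 (mod 4), so we find a root by search.
Trying successive values, 24² = 576 ≡ 91 (mod 97). The other root is 97 − 24 = 73.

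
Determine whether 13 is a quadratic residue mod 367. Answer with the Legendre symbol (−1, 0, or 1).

1

Euler's criterion: (13/367) ≡ 13^183 (mod 367).
13^2 ≡ 169 (mod 367)
13^4 ≡ 302 (mod 367)
13^8 ≡ 188 (mod 367)
13^16 ≡ 112 (mod 367)
13^32 ≡ 66 (mod 367)
13^64 ≡ 319 (mod 367)
13^128 ≡ 102 (mod 367)
13^183 = 13^(128+32+16+4+2+1) ≡ 1 (mod 367).
Result is 1, so (13/367) = 1.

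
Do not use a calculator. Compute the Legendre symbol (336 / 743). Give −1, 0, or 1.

Pull out 2^4: since 743 ≡ 7 (mod 8), (2/743) = +1, so (2/743)^4 = +1.
Reciprocity: 21 ≡ 1 and 743 ≡ 3 (mod 4), so (21/743) = +(743/21).
Reduce top mod 21: now compute (8/21).
Pull out 2^3: since 21 ≡ 5 (mod 8), (2/21) = -1, so (2/21)^3 = -1.
Reached (1/21) = 1. Collecting the sign flips along the way, the symbol is -1.

-1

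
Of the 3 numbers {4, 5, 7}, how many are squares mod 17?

(4/17) = +1 → QR.
(5/17) = -1 → non-residue.
(7/17) = -1 → non-residue.
Total quadratic residues among the 3: 1.

1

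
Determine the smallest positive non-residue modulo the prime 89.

(2/89) = +1, so 2 is a residue.
(3/89) = −1, so 3 is the smallest positive non-residue mod 89.

3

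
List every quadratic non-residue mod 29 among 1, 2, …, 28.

Square k = 1,…,14 (k and 29−k give the same square):
1²=1, 2²=4, 3²=9, 4²=16, 5²=25, 6²≡7, 7²≡20, 8²≡6, 9²≡23, 10²≡13, 11²≡5, 12²≡28, 13²≡24, 14²≡22 (mod 29).
The residues are {1, 4, 5, 6, 7, 9, 13, 16, 20, 22, 23, 24, 25, 28}; the non-residues are the remaining 14 nonzero classes.

2,3,8,10,11,12,14,15,17,18,19,21,26,27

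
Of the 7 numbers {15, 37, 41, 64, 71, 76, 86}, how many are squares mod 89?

2

(15/89) = -1 → non-residue.
(37/89) = -1 → non-residue.
(41/89) = -1 → non-residue.
(64/89) = +1 → QR.
(71/89) = +1 → QR.
(76/89) = -1 → non-residue.
(86/89) = -1 → non-residue.
Total quadratic residues among the 7: 2.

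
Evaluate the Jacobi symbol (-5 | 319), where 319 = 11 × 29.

First reduce: -5 ≡ 314 (mod 319).
Pull out 2: since 319 ≡ 7 (mod 8), (2/319) = +1.
Reciprocity: 157 ≡ 1 and 319 ≡ 3 (mod 4), so (157/319) = +(319/157).
Reduce top mod 157: now compute (5/157).
Reciprocity: 5 ≡ 1 and 157 ≡ 1 (mod 4), so (5/157) = +(157/5).
Reduce top mod 5: now compute (2/5).
Pull out 2: since 5 ≡ 5 (mod 8), (2/5) = -1.
Reached (1/5) = 1. Collecting the sign flips along the way, the symbol is -1.

-1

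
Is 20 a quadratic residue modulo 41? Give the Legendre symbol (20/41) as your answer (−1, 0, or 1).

Pull out 2^2: since 41 ≡ 1 (mod 8), (2/41) = +1, so (2/41)^2 = +1.
Reciprocity: 5 ≡ 1 and 41 ≡ 1 (mod 4), so (5/41) = +(41/5).
Reduce top mod 5: now compute (1/5).
Reached (1/5) = 1. Collecting the sign flips along the way, the symbol is +1.

1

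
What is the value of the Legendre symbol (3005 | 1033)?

Euler's criterion: (3005/1033) ≡ 939^516 (mod 1033).
939^2 ≡ 572 (mod 1033)
939^4 ≡ 756 (mod 1033)
939^8 ≡ 287 (mod 1033)
939^16 ≡ 762 (mod 1033)
939^32 ≡ 98 (mod 1033)
939^64 ≡ 307 (mod 1033)
939^128 ≡ 246 (mod 1033)
939^256 ≡ 602 (mod 1033)
939^512 ≡ 854 (mod 1033)
939^516 = 939^(512+4) ≡ 1032 (mod 1033).
Result is 1032 ≡ −1, so (3005/1033) = −1.

-1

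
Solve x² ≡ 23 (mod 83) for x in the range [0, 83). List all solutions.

40, 43

Since 83 ≡ 3 (mod 4), a square root of 23 is 23^((83+1)/4) = 23^21 mod 83.
Repeated squaring: 23^2≡31, 23^4≡48, 23^8≡63, 23^16≡68 (mod 83).
23^21 = 23^(16+4+1) ≡ 40 (mod 83).
Check: 40² = 1600 ≡ 23 (mod 83). The two roots are 40 and 43.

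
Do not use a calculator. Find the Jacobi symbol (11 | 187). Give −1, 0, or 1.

0

Reciprocity: 11 ≡ 3 and 187 ≡ 3 (mod 4), so (11/187) = −(187/11).
Reduce top mod 11: now compute (0/11).
Top reduces to 0: gcd > 1, so the symbol is 0.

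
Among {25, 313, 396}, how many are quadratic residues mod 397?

2

(25/397) = +1 → QR.
(313/397) = -1 → non-residue.
(396/397) = +1 → QR.
Total quadratic residues among the 3: 2.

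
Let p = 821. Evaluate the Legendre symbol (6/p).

Pull out 2: since 821 ≡ 5 (mod 8), (2/821) = -1.
Reciprocity: 3 ≡ 3 and 821 ≡ 1 (mod 4), so (3/821) = +(821/3).
Reduce top mod 3: now compute (2/3).
Pull out 2: since 3 ≡ 3 (mod 8), (2/3) = -1.
Reached (1/3) = 1. Collecting the sign flips along the way, the symbol is +1.

1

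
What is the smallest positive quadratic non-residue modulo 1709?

(2/1709) = −1, so 2 is the smallest positive non-residue mod 1709.

2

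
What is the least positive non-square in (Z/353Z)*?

(2/353) = +1, so 2 is a residue.
(3/353) = −1, so 3 is the smallest positive non-residue mod 353.

3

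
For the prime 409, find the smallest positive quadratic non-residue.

7

(2/409) = +1, so 2 is a residue.
(3/409) = +1, so 3 is a residue.
(4/409) = +1, so 4 is a residue.
(5/409) = +1, so 5 is a residue.
(6/409) = +1, so 6 is a residue.
(7/409) = −1, so 7 is the smallest positive non-residue mod 409.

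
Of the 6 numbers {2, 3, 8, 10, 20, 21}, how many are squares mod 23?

(2/23) = +1 → QR.
(3/23) = +1 → QR.
(8/23) = +1 → QR.
(10/23) = -1 → non-residue.
(20/23) = -1 → non-residue.
(21/23) = -1 → non-residue.
Total quadratic residues among the 6: 3.

3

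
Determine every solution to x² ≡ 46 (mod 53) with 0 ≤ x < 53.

24, 29

53 ≡ 1 (mod 4), so we find a root by search.
Trying successive values, 24² = 576 ≡ 46 (mod 53). The other root is 53 − 24 = 29.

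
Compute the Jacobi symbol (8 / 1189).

Pull out 2^3: since 1189 ≡ 5 (mod 8), (2/1189) = -1, so (2/1189)^3 = -1.
Reached (1/1189) = 1. Collecting the sign flips along the way, the symbol is -1.

-1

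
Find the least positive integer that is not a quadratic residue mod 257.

(2/257) = +1, so 2 is a residue.
(3/257) = −1, so 3 is the smallest positive non-residue mod 257.

3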